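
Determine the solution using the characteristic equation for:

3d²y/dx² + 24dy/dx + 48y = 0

Characteristic equation: 3r² + 24r + 48 = 0
Divide by 3: r² + 8r + 16 = 0
Factored: (r + 4)² = 0
Repeated root: r = -4
General solution: y = (C₁ + C₂x)e^(-4x)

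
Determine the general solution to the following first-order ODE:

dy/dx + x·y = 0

Using integrating factor method:

General solution: y = Ce^(-x^2/2)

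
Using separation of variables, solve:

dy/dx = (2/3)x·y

Separating variables and integrating:
ln|y| = x^2/3 + C

General solution: y = Ce^(x^2/3)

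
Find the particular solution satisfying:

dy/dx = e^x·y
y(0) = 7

General solution: y = Ce^(e^x)
Applying IC y(0) = 7:
Particular solution: y = 7e^(e^x - 1)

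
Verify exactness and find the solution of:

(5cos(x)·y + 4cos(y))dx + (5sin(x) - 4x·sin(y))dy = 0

Verify exactness: ∂M/∂y = ∂N/∂x ✓
Find F(x,y) such that ∂F/∂x = M, ∂F/∂y = N
Solution: 5sin(x)·y + 4x·cos(y) = C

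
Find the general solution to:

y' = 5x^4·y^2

Separating variables and integrating:
-1/y = x^5 + C

General solution: y^-1 = -x^5 + C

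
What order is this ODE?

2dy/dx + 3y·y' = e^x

The order is 1 (highest derivative is of order 1).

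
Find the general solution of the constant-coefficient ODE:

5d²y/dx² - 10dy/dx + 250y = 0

Characteristic equation: 5r² - 10r + 250 = 0
Divide by 5: r² - 2r + 50 = 0
Roots: r = 1 ± 7i (complex conjugates)
General solution: y = e^x(C₁cos(7x) + C₂sin(7x))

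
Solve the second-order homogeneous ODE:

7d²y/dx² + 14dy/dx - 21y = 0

Characteristic equation: 7r² + 14r - 21 = 0
Divide by 7: r² + 2r - 3 = 0
Roots: r = 1, -3 (distinct real)
General solution: y = C₁e^x + C₂e^(-3x)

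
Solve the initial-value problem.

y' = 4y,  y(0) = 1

General solution: y = Ce^(4x)
Applying IC y(0) = 1:
Particular solution: y = e^(4x)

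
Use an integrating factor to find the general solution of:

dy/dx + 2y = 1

Using integrating factor method:

General solution: y = 1/2 + Ce^(-2x)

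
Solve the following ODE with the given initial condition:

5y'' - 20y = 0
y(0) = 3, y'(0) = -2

General solution: y = C₁e^(2x) + C₂e^(-2x)
Applying ICs: C₁ = 1, C₂ = 2
Particular solution: y = e^(2x) + 2e^(-2x)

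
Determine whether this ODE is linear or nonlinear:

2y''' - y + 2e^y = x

Nonlinear (e^y is nonlinear in y)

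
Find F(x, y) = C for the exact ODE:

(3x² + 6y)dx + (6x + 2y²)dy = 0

Verify exactness: ∂M/∂y = ∂N/∂x ✓
Find F(x,y) such that ∂F/∂x = M, ∂F/∂y = N
Solution: x³ + 6xy + 2y³/3 = C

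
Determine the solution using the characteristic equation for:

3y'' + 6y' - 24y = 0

Characteristic equation: 3r² + 6r - 24 = 0
Divide by 3: r² + 2r - 8 = 0
Roots: r = 2, -4 (distinct real)
General solution: y = C₁e^(2x) + C₂e^(-4x)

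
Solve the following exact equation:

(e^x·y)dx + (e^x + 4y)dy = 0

Verify exactness: ∂M/∂y = ∂N/∂x ✓
Find F(x,y) such that ∂F/∂x = M, ∂F/∂y = N
Solution: e^x·y + 2y² = C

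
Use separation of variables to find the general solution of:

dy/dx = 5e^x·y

Separating variables and integrating:
ln|y| = 5e^x + C

General solution: y = Ce^(5e^x)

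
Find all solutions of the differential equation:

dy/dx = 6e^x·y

Separating variables and integrating:
ln|y| = 6e^x + C

General solution: y = Ce^(6e^x)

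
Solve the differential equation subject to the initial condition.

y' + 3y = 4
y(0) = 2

General solution: y = 4/3 + Ce^(-3x)
Applying y(0) = 2: C = 2 - 4/3 = 2/3
Particular solution: y = 4/3 + (2/3)e^(-3x)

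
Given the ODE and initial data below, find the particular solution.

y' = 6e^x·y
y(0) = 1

General solution: y = Ce^(6e^x)
Applying IC y(0) = 1:
Particular solution: y = e^(6(e^x - 1))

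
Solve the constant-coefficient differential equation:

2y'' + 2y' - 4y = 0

Characteristic equation: 2r² + 2r - 4 = 0
Divide by 2: r² + r - 2 = 0
Roots: r = 1, -2 (distinct real)
General solution: y = C₁e^x + C₂e^(-2x)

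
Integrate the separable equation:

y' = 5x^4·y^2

Separating variables and integrating:
-1/y = x^5 + C

General solution: y^-1 = -x^5 + C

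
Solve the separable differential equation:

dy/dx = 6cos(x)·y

Separating variables and integrating:
ln|y| = 6sin(x) + C

General solution: y = Ce^(6sin(x))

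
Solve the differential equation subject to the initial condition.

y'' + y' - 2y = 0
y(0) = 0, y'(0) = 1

General solution: y = C₁e^x + C₂e^(-2x)
Applying ICs: C₁ = 1/3, C₂ = -1/3
Particular solution: y = (1/3)e^x - (1/3)e^(-2x)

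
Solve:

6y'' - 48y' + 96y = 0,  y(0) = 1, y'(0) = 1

General solution: y = (C₁ + C₂x)e^(4x)
Repeated root r = 4
Applying ICs: C₁ = 1, C₂ = -3
Particular solution: y = (1 - 3x)e^(4x)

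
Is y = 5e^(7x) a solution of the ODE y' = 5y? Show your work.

Verification:
y = 5e^(7x)
y' = 35e^(7x)
But 5y = 25e^(7x)
y' ≠ 5y — the derivative does not match

No, it is not a solution.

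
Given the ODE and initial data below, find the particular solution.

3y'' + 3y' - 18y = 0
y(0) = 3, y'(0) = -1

General solution: y = C₁e^(2x) + C₂e^(-3x)
Applying ICs: C₁ = 8/5, C₂ = 7/5
Particular solution: y = (8/5)e^(2x) + (7/5)e^(-3x)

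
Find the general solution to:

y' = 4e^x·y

Separating variables and integrating:
ln|y| = 4e^x + C

General solution: y = Ce^(4e^x)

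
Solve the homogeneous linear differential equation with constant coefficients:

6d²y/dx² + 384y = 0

Characteristic equation: 6r² + 384 = 0
Divide by 6: r² + 64 = 0
Roots: r = ±8i (complex conjugates)
General solution: y = C₁cos(8x) + C₂sin(8x)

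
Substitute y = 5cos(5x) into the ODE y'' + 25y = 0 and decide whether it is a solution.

Verification:
y'' = -125cos(5x)
y'' + 25y = 0 ✓

Yes, it is a solution.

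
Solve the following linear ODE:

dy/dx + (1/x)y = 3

Using integrating factor method:

General solution: y = (3/2)x + C/x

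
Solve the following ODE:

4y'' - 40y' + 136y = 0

Characteristic equation: 4r² - 40r + 136 = 0
Divide by 4: r² - 10r + 34 = 0
Roots: r = 5 ± 3i (complex conjugates)
General solution: y = e^(5x)(C₁cos(3x) + C₂sin(3x))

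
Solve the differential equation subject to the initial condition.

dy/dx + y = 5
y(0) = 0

General solution: y = 5 + Ce^(-x)
Applying y(0) = 0: C = 0 - 5 = -5
Particular solution: y = 5 - 5e^(-x)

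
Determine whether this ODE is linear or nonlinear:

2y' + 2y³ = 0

Nonlinear (y³ term)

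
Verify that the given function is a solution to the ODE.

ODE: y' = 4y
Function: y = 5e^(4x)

Verification:
y = 5e^(4x)
y' = 20e^(4x)
4y = 20e^(4x)
y' = 4y ✓

Yes, it is a solution.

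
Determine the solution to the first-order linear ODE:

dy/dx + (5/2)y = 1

Using integrating factor method:

General solution: y = 2/5 + Ce^(-5x/2)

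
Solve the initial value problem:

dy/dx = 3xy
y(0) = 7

General solution: y = Ce^(3x²/2)
Applying IC y(0) = 7:
Particular solution: y = 7e^(3x²/2)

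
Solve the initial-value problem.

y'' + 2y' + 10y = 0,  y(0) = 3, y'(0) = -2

General solution: y = e^(-x)(C₁cos(3x) + C₂sin(3x))
Complex roots r = -1 ± 3i
Applying ICs: C₁ = 3, C₂ = 1/3
Particular solution: y = e^(-x)(3cos(3x) + (1/3)sin(3x))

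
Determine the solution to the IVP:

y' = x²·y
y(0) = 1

General solution: y = Ce^(x³/3)
Applying IC y(0) = 1:
Particular solution: y = e^(x³/3)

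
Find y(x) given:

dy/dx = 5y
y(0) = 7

General solution: y = Ce^(5x)
Applying IC y(0) = 7:
Particular solution: y = 7e^(5x)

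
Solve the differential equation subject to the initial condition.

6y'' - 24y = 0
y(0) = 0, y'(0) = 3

General solution: y = C₁e^(2x) + C₂e^(-2x)
Applying ICs: C₁ = 3/4, C₂ = -3/4
Particular solution: y = (3/4)e^(2x) - (3/4)e^(-2x)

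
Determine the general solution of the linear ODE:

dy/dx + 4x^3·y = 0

Using integrating factor method:

General solution: y = Ce^(-x^4)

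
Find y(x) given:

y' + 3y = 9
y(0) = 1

General solution: y = 3 + Ce^(-3x)
Applying y(0) = 1: C = 1 - 3 = -2
Particular solution: y = 3 - 2e^(-3x)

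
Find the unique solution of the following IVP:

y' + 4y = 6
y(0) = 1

General solution: y = 3/2 + Ce^(-4x)
Applying y(0) = 1: C = 1 - 3/2 = -1/2
Particular solution: y = 3/2 - (1/2)e^(-4x)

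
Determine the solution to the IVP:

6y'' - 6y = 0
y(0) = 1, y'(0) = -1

General solution: y = C₁e^x + C₂e^(-x)
Applying ICs: C₁ = 0, C₂ = 1
Particular solution: y = e^(-x)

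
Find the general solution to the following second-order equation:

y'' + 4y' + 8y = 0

Characteristic equation: r² + 4r + 8 = 0
Roots: r = -2 ± 2i (complex conjugates)
General solution: y = e^(-2x)(C₁cos(2x) + C₂sin(2x))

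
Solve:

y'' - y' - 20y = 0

Characteristic equation: r² - r - 20 = 0
Roots: r = 5, -4 (distinct real)
General solution: y = C₁e^(5x) + C₂e^(-4x)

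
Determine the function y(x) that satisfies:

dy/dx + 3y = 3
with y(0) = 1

General solution: y = 1 + Ce^(-3x)
Applying y(0) = 1: C = 1 - 1 = 0
Particular solution: y = 1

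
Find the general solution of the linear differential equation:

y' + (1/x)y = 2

Using integrating factor method:

General solution: y = x + C/x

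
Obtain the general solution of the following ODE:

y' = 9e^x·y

Separating variables and integrating:
ln|y| = 9e^x + C

General solution: y = Ce^(9e^x)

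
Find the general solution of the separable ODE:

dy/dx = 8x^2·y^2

Separating variables and integrating:
-1/y = 8x^3/3 + C

General solution: y^-1 = (-8/3)x^3 + C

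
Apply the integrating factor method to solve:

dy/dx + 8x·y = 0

Using integrating factor method:

General solution: y = Ce^(-4x^2)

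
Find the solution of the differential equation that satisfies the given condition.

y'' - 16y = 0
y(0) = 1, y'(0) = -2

General solution: y = C₁e^(4x) + C₂e^(-4x)
Applying ICs: C₁ = 1/4, C₂ = 3/4
Particular solution: y = (1/4)e^(4x) + (3/4)e^(-4x)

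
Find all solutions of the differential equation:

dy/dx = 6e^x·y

Separating variables and integrating:
ln|y| = 6e^x + C

General solution: y = Ce^(6e^x)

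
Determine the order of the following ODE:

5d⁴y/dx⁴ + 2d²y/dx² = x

The order is 4 (highest derivative is of order 4).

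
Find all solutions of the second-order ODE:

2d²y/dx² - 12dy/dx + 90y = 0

Characteristic equation: 2r² - 12r + 90 = 0
Divide by 2: r² - 6r + 45 = 0
Roots: r = 3 ± 6i (complex conjugates)
General solution: y = e^(3x)(C₁cos(6x) + C₂sin(6x))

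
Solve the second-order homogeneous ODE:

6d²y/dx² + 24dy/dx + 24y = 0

Characteristic equation: 6r² + 24r + 24 = 0
Divide by 6: r² + 4r + 4 = 0
Factored: (r + 2)² = 0
Repeated root: r = -2
General solution: y = (C₁ + C₂x)e^(-2x)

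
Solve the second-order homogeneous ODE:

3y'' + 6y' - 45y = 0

Characteristic equation: 3r² + 6r - 45 = 0
Divide by 3: r² + 2r - 15 = 0
Roots: r = 3, -5 (distinct real)
General solution: y = C₁e^(3x) + C₂e^(-5x)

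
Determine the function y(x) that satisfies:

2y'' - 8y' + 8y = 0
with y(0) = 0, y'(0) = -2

General solution: y = (C₁ + C₂x)e^(2x)
Repeated root r = 2
Applying ICs: C₁ = 0, C₂ = -2
Particular solution: y = -2xe^(2x)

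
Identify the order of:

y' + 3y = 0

The order is 1 (highest derivative is of order 1).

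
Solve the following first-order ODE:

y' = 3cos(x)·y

Separating variables and integrating:
ln|y| = 3sin(x) + C

General solution: y = Ce^(3sin(x))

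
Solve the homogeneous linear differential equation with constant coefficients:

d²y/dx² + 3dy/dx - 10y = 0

Characteristic equation: r² + 3r - 10 = 0
Roots: r = 2, -5 (distinct real)
General solution: y = C₁e^(2x) + C₂e^(-5x)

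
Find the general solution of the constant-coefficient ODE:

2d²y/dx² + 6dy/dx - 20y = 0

Characteristic equation: 2r² + 6r - 20 = 0
Divide by 2: r² + 3r - 10 = 0
Roots: r = 2, -5 (distinct real)
General solution: y = C₁e^(2x) + C₂e^(-5x)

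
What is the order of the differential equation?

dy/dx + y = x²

The order is 1 (highest derivative is of order 1).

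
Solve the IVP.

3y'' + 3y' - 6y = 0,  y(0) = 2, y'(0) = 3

General solution: y = C₁e^x + C₂e^(-2x)
Applying ICs: C₁ = 7/3, C₂ = -1/3
Particular solution: y = (7/3)e^x - (1/3)e^(-2x)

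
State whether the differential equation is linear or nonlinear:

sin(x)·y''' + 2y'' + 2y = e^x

Linear (y and its derivatives appear to the first power only, no products of y terms)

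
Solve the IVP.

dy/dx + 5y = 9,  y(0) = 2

General solution: y = 9/5 + Ce^(-5x)
Applying y(0) = 2: C = 2 - 9/5 = 1/5
Particular solution: y = 9/5 + (1/5)e^(-5x)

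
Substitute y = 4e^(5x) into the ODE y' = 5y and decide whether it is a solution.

Verification:
y = 4e^(5x)
y' = 20e^(5x)
5y = 20e^(5x)
y' = 5y ✓

Yes, it is a solution.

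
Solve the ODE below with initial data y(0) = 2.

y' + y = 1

General solution: y = 1 + Ce^(-x)
Applying y(0) = 2: C = 2 - 1 = 1
Particular solution: y = 1 + e^(-x)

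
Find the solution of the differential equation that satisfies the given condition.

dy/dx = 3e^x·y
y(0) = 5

General solution: y = Ce^(3e^x)
Applying IC y(0) = 5:
Particular solution: y = 5e^(3(e^x - 1))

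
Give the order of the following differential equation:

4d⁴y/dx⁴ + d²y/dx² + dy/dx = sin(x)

The order is 4 (highest derivative is of order 4).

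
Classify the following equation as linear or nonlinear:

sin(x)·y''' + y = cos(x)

Linear (y and its derivatives appear to the first power only, no products of y terms)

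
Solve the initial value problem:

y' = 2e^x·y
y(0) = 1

General solution: y = Ce^(2e^x)
Applying IC y(0) = 1:
Particular solution: y = e^(2(e^x - 1))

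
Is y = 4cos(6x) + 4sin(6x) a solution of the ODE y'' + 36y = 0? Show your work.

Verification:
y'' = -144cos(6x) - 144sin(6x)
y'' + 36y = 0 ✓

Yes, it is a solution.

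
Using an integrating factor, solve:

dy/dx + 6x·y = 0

Using integrating factor method:

General solution: y = Ce^(-3x^2)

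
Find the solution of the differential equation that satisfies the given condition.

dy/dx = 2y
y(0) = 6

General solution: y = Ce^(2x)
Applying IC y(0) = 6:
Particular solution: y = 6e^(2x)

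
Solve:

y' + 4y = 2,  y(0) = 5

General solution: y = 1/2 + Ce^(-4x)
Applying y(0) = 5: C = 5 - 1/2 = 9/2
Particular solution: y = 1/2 + (9/2)e^(-4x)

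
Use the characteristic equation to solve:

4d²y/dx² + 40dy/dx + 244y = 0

Characteristic equation: 4r² + 40r + 244 = 0
Divide by 4: r² + 10r + 61 = 0
Roots: r = -5 ± 6i (complex conjugates)
General solution: y = e^(-5x)(C₁cos(6x) + C₂sin(6x))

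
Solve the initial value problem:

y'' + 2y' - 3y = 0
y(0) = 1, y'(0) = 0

General solution: y = C₁e^x + C₂e^(-3x)
Applying ICs: C₁ = 3/4, C₂ = 1/4
Particular solution: y = (3/4)e^x + (1/4)e^(-3x)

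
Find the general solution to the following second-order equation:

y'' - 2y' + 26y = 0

Characteristic equation: r² - 2r + 26 = 0
Roots: r = 1 ± 5i (complex conjugates)
General solution: y = e^x(C₁cos(5x) + C₂sin(5x))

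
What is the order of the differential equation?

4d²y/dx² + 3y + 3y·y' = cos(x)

The order is 2 (highest derivative is of order 2).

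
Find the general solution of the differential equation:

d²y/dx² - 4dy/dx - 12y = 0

Characteristic equation: r² - 4r - 12 = 0
Roots: r = 6, -2 (distinct real)
General solution: y = C₁e^(6x) + C₂e^(-2x)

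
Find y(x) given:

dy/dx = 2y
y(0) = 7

General solution: y = Ce^(2x)
Applying IC y(0) = 7:
Particular solution: y = 7e^(2x)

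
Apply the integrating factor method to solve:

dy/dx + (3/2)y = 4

Using integrating factor method:

General solution: y = 8/3 + Ce^(-3x/2)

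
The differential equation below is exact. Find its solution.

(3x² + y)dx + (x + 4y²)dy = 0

Verify exactness: ∂M/∂y = ∂N/∂x ✓
Find F(x,y) such that ∂F/∂x = M, ∂F/∂y = N
Solution: x³ + xy + 4y³/3 = C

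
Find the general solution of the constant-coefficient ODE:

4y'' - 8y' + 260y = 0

Characteristic equation: 4r² - 8r + 260 = 0
Divide by 4: r² - 2r + 65 = 0
Roots: r = 1 ± 8i (complex conjugates)
General solution: y = e^x(C₁cos(8x) + C₂sin(8x))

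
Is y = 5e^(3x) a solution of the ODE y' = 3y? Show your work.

Verification:
y = 5e^(3x)
y' = 15e^(3x)
3y = 15e^(3x)
y' = 3y ✓

Yes, it is a solution.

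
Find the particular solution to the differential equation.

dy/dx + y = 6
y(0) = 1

General solution: y = 6 + Ce^(-x)
Applying y(0) = 1: C = 1 - 6 = -5
Particular solution: y = 6 - 5e^(-x)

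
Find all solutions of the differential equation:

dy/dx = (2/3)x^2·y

Separating variables and integrating:
ln|y| = 2x^3/9 + C

General solution: y = Ce^(2x^3/9)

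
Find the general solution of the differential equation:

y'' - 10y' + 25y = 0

Characteristic equation: r² - 10r + 25 = 0
Factored: (r - 5)² = 0
Repeated root: r = 5
General solution: y = (C₁ + C₂x)e^(5x)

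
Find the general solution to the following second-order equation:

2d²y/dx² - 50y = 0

Characteristic equation: 2r² - 50 = 0
Divide by 2: r² - 25 = 0
Roots: r = 5, -5 (distinct real)
General solution: y = C₁e^(5x) + C₂e^(-5x)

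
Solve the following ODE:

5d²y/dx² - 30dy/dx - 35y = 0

Characteristic equation: 5r² - 30r - 35 = 0
Divide by 5: r² - 6r - 7 = 0
Roots: r = 7, -1 (distinct real)
General solution: y = C₁e^(7x) + C₂e^(-x)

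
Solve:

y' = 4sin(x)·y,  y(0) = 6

General solution: y = Ce^(-4cos(x))
Applying IC y(0) = 6:
Particular solution: y = 6e^(4(1-cos(x)))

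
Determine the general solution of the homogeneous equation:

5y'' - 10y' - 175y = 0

Characteristic equation: 5r² - 10r - 175 = 0
Divide by 5: r² - 2r - 35 = 0
Roots: r = 7, -5 (distinct real)
General solution: y = C₁e^(7x) + C₂e^(-5x)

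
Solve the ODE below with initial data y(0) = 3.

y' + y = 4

General solution: y = 4 + Ce^(-x)
Applying y(0) = 3: C = 3 - 4 = -1
Particular solution: y = 4 - e^(-x)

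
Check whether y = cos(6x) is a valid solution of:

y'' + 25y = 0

Verification:
y'' = -36cos(6x)
y'' + 25y ≠ 0 (frequency mismatch: got 36 instead of 25)

No, it is not a solution.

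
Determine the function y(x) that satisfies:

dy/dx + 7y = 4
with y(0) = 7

General solution: y = 4/7 + Ce^(-7x)
Applying y(0) = 7: C = 7 - 4/7 = 45/7
Particular solution: y = 4/7 + (45/7)e^(-7x)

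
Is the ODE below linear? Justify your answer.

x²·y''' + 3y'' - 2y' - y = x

Yes. Linear (y and its derivatives appear to the first power only, no products of y terms)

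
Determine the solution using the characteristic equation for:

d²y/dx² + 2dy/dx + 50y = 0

Characteristic equation: r² + 2r + 50 = 0
Roots: r = -1 ± 7i (complex conjugates)
General solution: y = e^(-x)(C₁cos(7x) + C₂sin(7x))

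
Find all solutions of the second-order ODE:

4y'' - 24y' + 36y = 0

Characteristic equation: 4r² - 24r + 36 = 0
Divide by 4: r² - 6r + 9 = 0
Factored: (r - 3)² = 0
Repeated root: r = 3
General solution: y = (C₁ + C₂x)e^(3x)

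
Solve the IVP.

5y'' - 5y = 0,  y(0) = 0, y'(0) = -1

General solution: y = C₁e^x + C₂e^(-x)
Applying ICs: C₁ = -1/2, C₂ = 1/2
Particular solution: y = -(1/2)e^x + (1/2)e^(-x)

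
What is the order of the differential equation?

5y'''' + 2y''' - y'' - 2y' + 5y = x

The order is 4 (highest derivative is of order 4).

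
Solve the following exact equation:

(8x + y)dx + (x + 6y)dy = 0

Verify exactness: ∂M/∂y = ∂N/∂x ✓
Find F(x,y) such that ∂F/∂x = M, ∂F/∂y = N
Solution: 4x² + xy + 3y² = C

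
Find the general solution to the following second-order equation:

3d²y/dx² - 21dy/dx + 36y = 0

Characteristic equation: 3r² - 21r + 36 = 0
Divide by 3: r² - 7r + 12 = 0
Roots: r = 4, 3 (distinct real)
General solution: y = C₁e^(4x) + C₂e^(3x)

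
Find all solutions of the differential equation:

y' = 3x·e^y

Separating variables and integrating:
-e^(-y) = 3x²/2 + C

General solution: y = -ln(C - 3x²/2)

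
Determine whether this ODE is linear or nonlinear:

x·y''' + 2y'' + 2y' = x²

Linear (y and its derivatives appear to the first power only, no products of y terms)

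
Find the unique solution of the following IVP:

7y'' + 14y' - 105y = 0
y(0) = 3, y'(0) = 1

General solution: y = C₁e^(3x) + C₂e^(-5x)
Applying ICs: C₁ = 2, C₂ = 1
Particular solution: y = 2e^(3x) + e^(-5x)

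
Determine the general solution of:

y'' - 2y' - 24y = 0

Characteristic equation: r² - 2r - 24 = 0
Roots: r = 6, -4 (distinct real)
General solution: y = C₁e^(6x) + C₂e^(-4x)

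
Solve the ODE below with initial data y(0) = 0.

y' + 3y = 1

General solution: y = 1/3 + Ce^(-3x)
Applying y(0) = 0: C = 0 - 1/3 = -1/3
Particular solution: y = 1/3 - (1/3)e^(-3x)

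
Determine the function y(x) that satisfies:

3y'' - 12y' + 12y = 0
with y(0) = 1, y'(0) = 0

General solution: y = (C₁ + C₂x)e^(2x)
Repeated root r = 2
Applying ICs: C₁ = 1, C₂ = -2
Particular solution: y = (1 - 2x)e^(2x)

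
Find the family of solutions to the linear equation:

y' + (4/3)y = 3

Using integrating factor method:

General solution: y = 9/4 + Ce^(-4x/3)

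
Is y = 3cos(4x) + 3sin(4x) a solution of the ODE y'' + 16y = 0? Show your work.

Verification:
y'' = -48cos(4x) - 48sin(4x)
y'' + 16y = 0 ✓

Yes, it is a solution.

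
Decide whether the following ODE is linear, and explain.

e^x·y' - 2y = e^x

Linear (y and its derivatives appear to the first power only, no products of y terms)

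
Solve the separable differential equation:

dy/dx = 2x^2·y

Separating variables and integrating:
ln|y| = 2x^3/3 + C

General solution: y = Ce^(2x^3/3)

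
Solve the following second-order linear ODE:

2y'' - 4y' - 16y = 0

Characteristic equation: 2r² - 4r - 16 = 0
Divide by 2: r² - 2r - 8 = 0
Roots: r = 4, -2 (distinct real)
General solution: y = C₁e^(4x) + C₂e^(-2x)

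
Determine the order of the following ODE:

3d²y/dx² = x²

The order is 2 (highest derivative is of order 2).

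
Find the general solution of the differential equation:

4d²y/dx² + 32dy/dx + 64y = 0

Characteristic equation: 4r² + 32r + 64 = 0
Divide by 4: r² + 8r + 16 = 0
Factored: (r + 4)² = 0
Repeated root: r = -4
General solution: y = (C₁ + C₂x)e^(-4x)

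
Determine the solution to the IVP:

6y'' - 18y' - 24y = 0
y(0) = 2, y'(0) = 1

General solution: y = C₁e^(4x) + C₂e^(-x)
Applying ICs: C₁ = 3/5, C₂ = 7/5
Particular solution: y = (3/5)e^(4x) + (7/5)e^(-x)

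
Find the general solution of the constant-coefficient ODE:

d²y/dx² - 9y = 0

Characteristic equation: r² - 9 = 0
Roots: r = 3, -3 (distinct real)
General solution: y = C₁e^(3x) + C₂e^(-3x)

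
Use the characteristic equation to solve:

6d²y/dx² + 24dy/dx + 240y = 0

Characteristic equation: 6r² + 24r + 240 = 0
Divide by 6: r² + 4r + 40 = 0
Roots: r = -2 ± 6i (complex conjugates)
General solution: y = e^(-2x)(C₁cos(6x) + C₂sin(6x))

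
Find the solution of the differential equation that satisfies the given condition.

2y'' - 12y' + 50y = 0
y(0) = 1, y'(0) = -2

General solution: y = e^(3x)(C₁cos(4x) + C₂sin(4x))
Complex roots r = 3 ± 4i
Applying ICs: C₁ = 1, C₂ = -5/4
Particular solution: y = e^(3x)(cos(4x) - (5/4)sin(4x))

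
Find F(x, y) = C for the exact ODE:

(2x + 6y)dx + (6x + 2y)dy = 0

Verify exactness: ∂M/∂y = ∂N/∂x ✓
Find F(x,y) such that ∂F/∂x = M, ∂F/∂y = N
Solution: x² + 6xy + y² = C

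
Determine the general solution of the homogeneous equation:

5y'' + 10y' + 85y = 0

Characteristic equation: 5r² + 10r + 85 = 0
Divide by 5: r² + 2r + 17 = 0
Roots: r = -1 ± 4i (complex conjugates)
General solution: y = e^(-x)(C₁cos(4x) + C₂sin(4x))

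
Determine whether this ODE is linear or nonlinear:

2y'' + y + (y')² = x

Nonlinear ((y')² term)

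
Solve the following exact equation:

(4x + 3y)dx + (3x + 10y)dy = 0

Verify exactness: ∂M/∂y = ∂N/∂x ✓
Find F(x,y) such that ∂F/∂x = M, ∂F/∂y = N
Solution: 2x² + 3xy + 5y² = C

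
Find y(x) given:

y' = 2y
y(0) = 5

General solution: y = Ce^(2x)
Applying IC y(0) = 5:
Particular solution: y = 5e^(2x)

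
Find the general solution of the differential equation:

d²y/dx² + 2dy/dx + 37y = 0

Characteristic equation: r² + 2r + 37 = 0
Roots: r = -1 ± 6i (complex conjugates)
General solution: y = e^(-x)(C₁cos(6x) + C₂sin(6x))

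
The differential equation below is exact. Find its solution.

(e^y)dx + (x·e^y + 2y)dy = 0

Verify exactness: ∂M/∂y = ∂N/∂x ✓
Find F(x,y) such that ∂F/∂x = M, ∂F/∂y = N
Solution: x·e^y + y² = C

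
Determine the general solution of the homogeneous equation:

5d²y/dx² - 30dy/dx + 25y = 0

Characteristic equation: 5r² - 30r + 25 = 0
Divide by 5: r² - 6r + 5 = 0
Roots: r = 5, 1 (distinct real)
General solution: y = C₁e^(5x) + C₂e^x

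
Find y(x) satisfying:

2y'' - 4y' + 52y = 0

Characteristic equation: 2r² - 4r + 52 = 0
Divide by 2: r² - 2r + 26 = 0
Roots: r = 1 ± 5i (complex conjugates)
General solution: y = e^x(C₁cos(5x) + C₂sin(5x))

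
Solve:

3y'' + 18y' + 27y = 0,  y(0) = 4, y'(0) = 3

General solution: y = (C₁ + C₂x)e^(-3x)
Repeated root r = -3
Applying ICs: C₁ = 4, C₂ = 15
Particular solution: y = (4 + 15x)e^(-3x)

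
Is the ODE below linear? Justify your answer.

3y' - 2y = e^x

Yes. Linear (y and its derivatives appear to the first power only, no products of y terms)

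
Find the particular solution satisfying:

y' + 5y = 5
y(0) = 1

General solution: y = 1 + Ce^(-5x)
Applying y(0) = 1: C = 1 - 1 = 0
Particular solution: y = 1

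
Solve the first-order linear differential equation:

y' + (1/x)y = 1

Using integrating factor method:

General solution: y = (1/2)x + C/x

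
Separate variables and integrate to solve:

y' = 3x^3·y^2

Separating variables and integrating:
-1/y = 3x^4/4 + C

General solution: y^-1 = (-3/4)x^4 + C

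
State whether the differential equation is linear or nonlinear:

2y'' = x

Linear (y and its derivatives appear to the first power only, no products of y terms)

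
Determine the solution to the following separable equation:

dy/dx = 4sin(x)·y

Separating variables and integrating:
ln|y| = -4cos(x) + C

General solution: y = Ce^(-4cos(x))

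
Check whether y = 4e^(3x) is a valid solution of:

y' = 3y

Verification:
y = 4e^(3x)
y' = 12e^(3x)
3y = 12e^(3x)
y' = 3y ✓

Yes, it is a solution.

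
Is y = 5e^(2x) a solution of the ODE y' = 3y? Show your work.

Verification:
y = 5e^(2x)
y' = 10e^(2x)
But 3y = 15e^(2x)
y' ≠ 3y — the derivative does not match

No, it is not a solution.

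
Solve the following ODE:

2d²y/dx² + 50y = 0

Characteristic equation: 2r² + 50 = 0
Divide by 2: r² + 25 = 0
Roots: r = ±5i (complex conjugates)
General solution: y = C₁cos(5x) + C₂sin(5x)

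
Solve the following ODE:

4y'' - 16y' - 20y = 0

Characteristic equation: 4r² - 16r - 20 = 0
Divide by 4: r² - 4r - 5 = 0
Roots: r = 5, -1 (distinct real)
General solution: y = C₁e^(5x) + C₂e^(-x)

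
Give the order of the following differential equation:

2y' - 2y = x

The order is 1 (highest derivative is of order 1).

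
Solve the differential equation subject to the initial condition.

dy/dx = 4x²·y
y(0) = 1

General solution: y = Ce^(4x³/3)
Applying IC y(0) = 1:
Particular solution: y = e^(4x³/3)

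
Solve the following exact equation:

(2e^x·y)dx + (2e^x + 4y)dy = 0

Verify exactness: ∂M/∂y = ∂N/∂x ✓
Find F(x,y) such that ∂F/∂x = M, ∂F/∂y = N
Solution: 2e^x·y + 2y² = C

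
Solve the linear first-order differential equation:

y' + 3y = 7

Using integrating factor method:

General solution: y = 7/3 + Ce^(-3x)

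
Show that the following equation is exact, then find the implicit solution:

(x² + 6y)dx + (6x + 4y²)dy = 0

Verify exactness: ∂M/∂y = ∂N/∂x ✓
Find F(x,y) such that ∂F/∂x = M, ∂F/∂y = N
Solution: x³/3 + 6xy + 4y³/3 = C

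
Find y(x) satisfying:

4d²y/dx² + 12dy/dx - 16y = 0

Characteristic equation: 4r² + 12r - 16 = 0
Divide by 4: r² + 3r - 4 = 0
Roots: r = 1, -4 (distinct real)
General solution: y = C₁e^x + C₂e^(-4x)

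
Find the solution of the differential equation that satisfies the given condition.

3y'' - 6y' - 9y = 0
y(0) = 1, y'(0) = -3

General solution: y = C₁e^(3x) + C₂e^(-x)
Applying ICs: C₁ = -1/2, C₂ = 3/2
Particular solution: y = -(1/2)e^(3x) + (3/2)e^(-x)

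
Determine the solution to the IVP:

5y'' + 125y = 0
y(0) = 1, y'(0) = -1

General solution: y = C₁cos(5x) + C₂sin(5x)
Complex roots r = ±5i
Applying ICs: C₁ = 1, C₂ = -1/5
Particular solution: y = cos(5x) - (1/5)sin(5x)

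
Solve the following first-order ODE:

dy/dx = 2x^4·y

Separating variables and integrating:
ln|y| = 2x^5/5 + C

General solution: y = Ce^(2x^5/5)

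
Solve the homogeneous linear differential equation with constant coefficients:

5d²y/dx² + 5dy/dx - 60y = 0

Characteristic equation: 5r² + 5r - 60 = 0
Divide by 5: r² + r - 12 = 0
Roots: r = 3, -4 (distinct real)
General solution: y = C₁e^(3x) + C₂e^(-4x)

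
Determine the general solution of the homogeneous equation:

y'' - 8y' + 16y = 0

Characteristic equation: r² - 8r + 16 = 0
Factored: (r - 4)² = 0
Repeated root: r = 4
General solution: y = (C₁ + C₂x)e^(4x)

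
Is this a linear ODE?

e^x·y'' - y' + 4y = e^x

Yes. Linear (y and its derivatives appear to the first power only, no products of y terms)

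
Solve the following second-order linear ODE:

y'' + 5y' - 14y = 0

Characteristic equation: r² + 5r - 14 = 0
Roots: r = 2, -7 (distinct real)
General solution: y = C₁e^(2x) + C₂e^(-7x)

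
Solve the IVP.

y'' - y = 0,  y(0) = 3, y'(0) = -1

General solution: y = C₁e^x + C₂e^(-x)
Applying ICs: C₁ = 1, C₂ = 2
Particular solution: y = e^x + 2e^(-x)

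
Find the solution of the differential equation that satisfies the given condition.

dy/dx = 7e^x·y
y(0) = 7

General solution: y = Ce^(7e^x)
Applying IC y(0) = 7:
Particular solution: y = 7e^(7(e^x - 1))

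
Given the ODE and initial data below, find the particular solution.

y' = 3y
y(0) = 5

General solution: y = Ce^(3x)
Applying IC y(0) = 5:
Particular solution: y = 5e^(3x)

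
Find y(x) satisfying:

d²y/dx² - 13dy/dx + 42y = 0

Characteristic equation: r² - 13r + 42 = 0
Roots: r = 7, 6 (distinct real)
General solution: y = C₁e^(7x) + C₂e^(6x)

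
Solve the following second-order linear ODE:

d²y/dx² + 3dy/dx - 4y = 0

Characteristic equation: r² + 3r - 4 = 0
Roots: r = 1, -4 (distinct real)
General solution: y = C₁e^x + C₂e^(-4x)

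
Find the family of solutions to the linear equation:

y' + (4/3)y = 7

Using integrating factor method:

General solution: y = 21/4 + Ce^(-4x/3)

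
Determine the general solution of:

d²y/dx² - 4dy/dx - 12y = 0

Characteristic equation: r² - 4r - 12 = 0
Roots: r = 6, -2 (distinct real)
General solution: y = C₁e^(6x) + C₂e^(-2x)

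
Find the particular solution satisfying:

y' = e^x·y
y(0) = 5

General solution: y = Ce^(e^x)
Applying IC y(0) = 5:
Particular solution: y = 5e^(e^x - 1)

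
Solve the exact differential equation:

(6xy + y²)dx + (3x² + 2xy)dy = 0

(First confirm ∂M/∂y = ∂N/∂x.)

Verify exactness: ∂M/∂y = ∂N/∂x ✓
Find F(x,y) such that ∂F/∂x = M, ∂F/∂y = N
Solution: 3x²y + xy² = C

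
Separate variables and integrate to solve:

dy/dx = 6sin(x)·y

Separating variables and integrating:
ln|y| = -6cos(x) + C

General solution: y = Ce^(-6cos(x))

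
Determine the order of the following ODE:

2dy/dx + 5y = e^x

The order is 1 (highest derivative is of order 1).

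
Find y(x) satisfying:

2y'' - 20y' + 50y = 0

Characteristic equation: 2r² - 20r + 50 = 0
Divide by 2: r² - 10r + 25 = 0
Factored: (r - 5)² = 0
Repeated root: r = 5
General solution: y = (C₁ + C₂x)e^(5x)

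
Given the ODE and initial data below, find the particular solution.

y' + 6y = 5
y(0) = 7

General solution: y = 5/6 + Ce^(-6x)
Applying y(0) = 7: C = 7 - 5/6 = 37/6
Particular solution: y = 5/6 + (37/6)e^(-6x)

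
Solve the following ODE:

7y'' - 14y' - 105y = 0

Characteristic equation: 7r² - 14r - 105 = 0
Divide by 7: r² - 2r - 15 = 0
Roots: r = 5, -3 (distinct real)
General solution: y = C₁e^(5x) + C₂e^(-3x)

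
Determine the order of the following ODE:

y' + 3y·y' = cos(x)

The order is 1 (highest derivative is of order 1).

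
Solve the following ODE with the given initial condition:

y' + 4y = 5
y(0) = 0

General solution: y = 5/4 + Ce^(-4x)
Applying y(0) = 0: C = 0 - 5/4 = -5/4
Particular solution: y = 5/4 - (5/4)e^(-4x)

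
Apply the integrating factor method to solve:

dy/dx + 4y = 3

Using integrating factor method:

General solution: y = 3/4 + Ce^(-4x)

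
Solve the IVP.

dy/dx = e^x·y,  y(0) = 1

General solution: y = Ce^(e^x)
Applying IC y(0) = 1:
Particular solution: y = e^(e^x - 1)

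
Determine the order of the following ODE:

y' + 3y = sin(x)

The order is 1 (highest derivative is of order 1).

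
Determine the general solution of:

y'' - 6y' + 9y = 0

Characteristic equation: r² - 6r + 9 = 0
Factored: (r - 3)² = 0
Repeated root: r = 3
General solution: y = (C₁ + C₂x)e^(3x)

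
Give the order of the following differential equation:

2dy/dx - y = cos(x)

The order is 1 (highest derivative is of order 1).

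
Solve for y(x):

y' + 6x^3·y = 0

Using integrating factor method:

General solution: y = Ce^(-3x^4/2)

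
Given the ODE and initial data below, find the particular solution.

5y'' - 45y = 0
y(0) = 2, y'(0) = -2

General solution: y = C₁e^(3x) + C₂e^(-3x)
Applying ICs: C₁ = 2/3, C₂ = 4/3
Particular solution: y = (2/3)e^(3x) + (4/3)e^(-3x)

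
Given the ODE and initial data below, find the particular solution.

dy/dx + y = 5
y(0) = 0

General solution: y = 5 + Ce^(-x)
Applying y(0) = 0: C = 0 - 5 = -5
Particular solution: y = 5 - 5e^(-x)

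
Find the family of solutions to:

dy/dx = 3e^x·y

Separating variables and integrating:
ln|y| = 3e^x + C

General solution: y = Ce^(3e^x)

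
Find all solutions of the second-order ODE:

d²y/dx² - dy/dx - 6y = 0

Characteristic equation: r² - r - 6 = 0
Roots: r = 3, -2 (distinct real)
General solution: y = C₁e^(3x) + C₂e^(-2x)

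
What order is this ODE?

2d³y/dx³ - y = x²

The order is 3 (highest derivative is of order 3).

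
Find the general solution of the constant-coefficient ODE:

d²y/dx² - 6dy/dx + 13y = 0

Characteristic equation: r² - 6r + 13 = 0
Roots: r = 3 ± 2i (complex conjugates)
General solution: y = e^(3x)(C₁cos(2x) + C₂sin(2x))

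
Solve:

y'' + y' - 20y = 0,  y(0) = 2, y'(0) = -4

General solution: y = C₁e^(4x) + C₂e^(-5x)
Applying ICs: C₁ = 2/3, C₂ = 4/3
Particular solution: y = (2/3)e^(4x) + (4/3)e^(-5x)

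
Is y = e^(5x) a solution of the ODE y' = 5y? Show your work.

Verification:
y = e^(5x)
y' = 5e^(5x)
5y = 5e^(5x)
y' = 5y ✓

Yes, it is a solution.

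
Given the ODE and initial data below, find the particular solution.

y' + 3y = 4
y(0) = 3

General solution: y = 4/3 + Ce^(-3x)
Applying y(0) = 3: C = 3 - 4/3 = 5/3
Particular solution: y = 4/3 + (5/3)e^(-3x)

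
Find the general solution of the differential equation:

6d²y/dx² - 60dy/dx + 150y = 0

Characteristic equation: 6r² - 60r + 150 = 0
Divide by 6: r² - 10r + 25 = 0
Factored: (r - 5)² = 0
Repeated root: r = 5
General solution: y = (C₁ + C₂x)e^(5x)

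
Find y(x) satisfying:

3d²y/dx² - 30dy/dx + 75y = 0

Characteristic equation: 3r² - 30r + 75 = 0
Divide by 3: r² - 10r + 25 = 0
Factored: (r - 5)² = 0
Repeated root: r = 5
General solution: y = (C₁ + C₂x)e^(5x)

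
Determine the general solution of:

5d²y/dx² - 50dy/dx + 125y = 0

Characteristic equation: 5r² - 50r + 125 = 0
Divide by 5: r² - 10r + 25 = 0
Factored: (r - 5)² = 0
Repeated root: r = 5
General solution: y = (C₁ + C₂x)e^(5x)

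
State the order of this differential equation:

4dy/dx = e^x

The order is 1 (highest derivative is of order 1).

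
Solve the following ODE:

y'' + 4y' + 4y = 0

Characteristic equation: r² + 4r + 4 = 0
Factored: (r + 2)² = 0
Repeated root: r = -2
General solution: y = (C₁ + C₂x)e^(-2x)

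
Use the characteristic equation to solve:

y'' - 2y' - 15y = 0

Characteristic equation: r² - 2r - 15 = 0
Roots: r = 5, -3 (distinct real)
General solution: y = C₁e^(5x) + C₂e^(-3x)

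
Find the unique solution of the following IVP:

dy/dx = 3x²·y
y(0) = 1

General solution: y = Ce^(x³)
Applying IC y(0) = 1:
Particular solution: y = e^(x³)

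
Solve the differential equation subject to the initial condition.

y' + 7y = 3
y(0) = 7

General solution: y = 3/7 + Ce^(-7x)
Applying y(0) = 7: C = 7 - 3/7 = 46/7
Particular solution: y = 3/7 + (46/7)e^(-7x)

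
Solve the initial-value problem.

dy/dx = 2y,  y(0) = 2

General solution: y = Ce^(2x)
Applying IC y(0) = 2:
Particular solution: y = 2e^(2x)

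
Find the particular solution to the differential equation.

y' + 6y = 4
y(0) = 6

General solution: y = 2/3 + Ce^(-6x)
Applying y(0) = 6: C = 6 - 2/3 = 16/3
Particular solution: y = 2/3 + (16/3)e^(-6x)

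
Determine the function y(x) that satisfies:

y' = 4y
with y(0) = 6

General solution: y = Ce^(4x)
Applying IC y(0) = 6:
Particular solution: y = 6e^(4x)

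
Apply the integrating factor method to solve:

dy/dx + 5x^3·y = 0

Using integrating factor method:

General solution: y = Ce^(-5x^4/4)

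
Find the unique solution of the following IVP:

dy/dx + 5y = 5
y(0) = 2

General solution: y = 1 + Ce^(-5x)
Applying y(0) = 2: C = 2 - 1 = 1
Particular solution: y = 1 + e^(-5x)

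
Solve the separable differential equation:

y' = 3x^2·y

Separating variables and integrating:
ln|y| = x^3 + C

General solution: y = Ce^(x^3)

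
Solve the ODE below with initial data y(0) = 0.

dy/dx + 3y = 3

General solution: y = 1 + Ce^(-3x)
Applying y(0) = 0: C = 0 - 1 = -1
Particular solution: y = 1 - e^(-3x)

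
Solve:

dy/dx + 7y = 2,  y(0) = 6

General solution: y = 2/7 + Ce^(-7x)
Applying y(0) = 6: C = 6 - 2/7 = 40/7
Particular solution: y = 2/7 + (40/7)e^(-7x)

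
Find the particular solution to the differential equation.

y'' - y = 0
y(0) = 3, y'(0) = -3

General solution: y = C₁e^x + C₂e^(-x)
Applying ICs: C₁ = 0, C₂ = 3
Particular solution: y = 3e^(-x)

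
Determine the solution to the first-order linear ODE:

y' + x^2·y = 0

Using integrating factor method:

General solution: y = Ce^(-x^3/3)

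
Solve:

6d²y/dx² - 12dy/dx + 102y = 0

Characteristic equation: 6r² - 12r + 102 = 0
Divide by 6: r² - 2r + 17 = 0
Roots: r = 1 ± 4i (complex conjugates)
General solution: y = e^x(C₁cos(4x) + C₂sin(4x))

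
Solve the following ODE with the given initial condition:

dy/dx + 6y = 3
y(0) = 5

General solution: y = 1/2 + Ce^(-6x)
Applying y(0) = 5: C = 5 - 1/2 = 9/2
Particular solution: y = 1/2 + (9/2)e^(-6x)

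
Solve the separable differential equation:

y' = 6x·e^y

Separating variables and integrating:
-e^(-y) = 3x² + C

General solution: y = -ln(C - 3x²)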